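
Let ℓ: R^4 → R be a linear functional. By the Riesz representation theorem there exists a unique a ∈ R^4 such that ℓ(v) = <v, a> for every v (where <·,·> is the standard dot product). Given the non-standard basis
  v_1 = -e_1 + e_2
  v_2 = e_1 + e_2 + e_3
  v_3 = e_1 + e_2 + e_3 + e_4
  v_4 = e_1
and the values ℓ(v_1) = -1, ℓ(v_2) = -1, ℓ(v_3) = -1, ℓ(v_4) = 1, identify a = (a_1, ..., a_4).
a = (1, 0, -2, 0)

Write a = (a_1, ..., a_4) in the standard basis. For each basis vector v_i, ℓ(v_i) = <v_i, a> is a linear equation in the a_j's. Collect the n equations into a matrix system V a = ℓ, where row i of V is v_i (expressed in the standard basis). Since V is invertible (lower-triangular with 1s on the diagonal, up to permutation), solve by back-substitution:
  V =
[[-1, 1, 0, 0],
 [1, 1, 1, 0],
 [1, 1, 1, 1],
 [1, 0, 0, 0]]
  V a = (-1, -1, -1, 1)
Solving gives a = (1, 0, -2, 0).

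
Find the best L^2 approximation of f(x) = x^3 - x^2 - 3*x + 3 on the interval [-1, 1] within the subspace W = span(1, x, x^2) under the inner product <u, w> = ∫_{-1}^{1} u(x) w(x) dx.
g(x) = -x^2 - 12*x/5 + 3

The best approximation g ∈ W is the orthogonal projection of f onto W. Writing g = a_0 + a_1 x + a_2 x^2, the coefficients solve the normal equations G · a = b where
  G_{ij} = <φ_i, φ_j> and b_i = <f, φ_i>, with φ_0 = 1, φ_1 = x, φ_2 = x^2.
G =
  [2, 0, 2/3]
  [0, 2/3, 0]
  [2/3, 0, 2/5],
b = (16/3, -8/5, 8/5).
Solving gives a_0 = 3, a_1 = -12/5, a_2 = -1, so
  g(x) = -x^2 - 12*x/5 + 3.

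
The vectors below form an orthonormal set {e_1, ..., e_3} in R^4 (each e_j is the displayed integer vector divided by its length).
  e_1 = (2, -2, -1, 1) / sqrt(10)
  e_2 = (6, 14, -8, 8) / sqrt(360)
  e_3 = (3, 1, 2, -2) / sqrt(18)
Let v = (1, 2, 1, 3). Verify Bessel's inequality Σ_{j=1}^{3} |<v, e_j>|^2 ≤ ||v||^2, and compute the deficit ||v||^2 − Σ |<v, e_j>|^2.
Σ |<v, e_j>|^2 = 7; ||v||^2 = 15; deficit = 8

Write each e_j = u_j / sqrt(<u_j, u_j>) where u_j is the displayed integer vector. Then <v, e_j> = <v, u_j> / sqrt(<u_j, u_j>), so |<v, e_j>|^2 = <v, u_j>^2 / <u_j, u_j>.
Coefficients: <v, e_1> = 0/sqrt(10), <v, e_2> = 50/sqrt(360), <v, e_3> = 1/sqrt(18).
Square and sum: Σ |<v, e_j>|^2 = 7.
Compute ||v||^2 = v·v = 15.
Deficit = 15 − 7 = 8 ≥ 0, confirming Bessel's inequality. (The deficit equals ||v − Σ <v,e_j> e_j||^2, the squared distance from v to span{e_j}.)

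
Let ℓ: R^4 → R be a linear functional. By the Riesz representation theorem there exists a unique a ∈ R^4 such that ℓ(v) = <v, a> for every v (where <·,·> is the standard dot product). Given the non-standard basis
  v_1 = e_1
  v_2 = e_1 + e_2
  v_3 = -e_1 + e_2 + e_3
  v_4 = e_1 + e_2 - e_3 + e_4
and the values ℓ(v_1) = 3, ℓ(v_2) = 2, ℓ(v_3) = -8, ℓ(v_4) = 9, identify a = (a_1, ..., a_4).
a = (3, -1, -4, 3)

Write a = (a_1, ..., a_4) in the standard basis. For each basis vector v_i, ℓ(v_i) = <v_i, a> is a linear equation in the a_j's. Collect the n equations into a matrix system V a = ℓ, where row i of V is v_i (expressed in the standard basis). Since V is invertible (lower-triangular with 1s on the diagonal, up to permutation), solve by back-substitution:
  V =
[[1, 0, 0, 0],
 [1, 1, 0, 0],
 [-1, 1, 1, 0],
 [1, 1, -1, 1]]
  V a = (3, 2, -8, 9)
Solving gives a = (3, -1, -4, 3).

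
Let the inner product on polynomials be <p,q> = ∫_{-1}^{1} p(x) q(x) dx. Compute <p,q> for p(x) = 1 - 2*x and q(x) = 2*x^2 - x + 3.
<p,q> = 26/3

Expand the product: p(x)·q(x) = -4*x^3 + 4*x^2 - 7*x + 3.
∫_{-1}^{1} of each monomial x^k gives [2/(k+1) if k even, 0 if k odd]. Integrating term-by-term (or equivalently evaluating the antiderivative F(x) = -x^4 + 4*x^3/3 - 7*x^2/2 + 3*x at the endpoints):
  F(1) − F(−1) = -1/6 − (-53/6) = 26/3.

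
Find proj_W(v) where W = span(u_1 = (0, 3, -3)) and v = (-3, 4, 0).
proj_W(v) = (0, 2, -2)

Set up U = [u_1 | ... | u_1] ∈ R^(3×1). The projector onto W = col(U) is P = U (U^T U)^(-1) U^T.
Compute U^T U =
  [18],
and U^T v = (12).
Solve U^T U · c = U^T v for the coefficients: c = (2/3). The projection is proj_W(v) = U c.
Check: (v - proj_W(v)) · u_1 = 0  (should be 0).
Result: proj_W(v) = (0, 2, -2).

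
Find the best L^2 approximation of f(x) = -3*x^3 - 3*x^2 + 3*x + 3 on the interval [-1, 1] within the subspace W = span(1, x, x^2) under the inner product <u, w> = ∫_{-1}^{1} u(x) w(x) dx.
g(x) = -3*x^2 + 6*x/5 + 3

The best approximation g ∈ W is the orthogonal projection of f onto W. Writing g = a_0 + a_1 x + a_2 x^2, the coefficients solve the normal equations G · a = b where
  G_{ij} = <φ_i, φ_j> and b_i = <f, φ_i>, with φ_0 = 1, φ_1 = x, φ_2 = x^2.
G =
  [2, 0, 2/3]
  [0, 2/3, 0]
  [2/3, 0, 2/5],
b = (4, 4/5, 4/5).
Solving gives a_0 = 3, a_1 = 6/5, a_2 = -3, so
  g(x) = -3*x^2 + 6*x/5 + 3.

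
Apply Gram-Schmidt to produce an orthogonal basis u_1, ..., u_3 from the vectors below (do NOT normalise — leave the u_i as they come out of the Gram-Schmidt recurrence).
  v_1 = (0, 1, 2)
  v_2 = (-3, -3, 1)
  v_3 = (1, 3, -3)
Orthogonal basis:
  u_1 = (0, 1, 2)
  u_2 = (-3, -14/5, 7/5)
  u_3 = (-70/47, 60/47, -30/47)

Apply the Gram-Schmidt recurrence
  u_1 = v_1
  u_i = v_i − Σ_{j<i} ((v_i · u_j) / (u_j · u_j)) · u_j.

Step by step this gives:
  u_1 = (0, 1, 2)
  u_2 = (-3, -14/5, 7/5)
  u_3 = (-70/47, 60/47, -30/47)

Orthogonality check:
  u_2 · u_1 = 0 (should be 0)
  u_3 · u_1 = 0 (should be 0)
  u_3 · u_2 = 0 (should be 0)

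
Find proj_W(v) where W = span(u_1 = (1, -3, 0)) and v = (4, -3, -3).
proj_W(v) = (13/10, -39/10, 0)

Set up U = [u_1 | ... | u_1] ∈ R^(3×1). The projector onto W = col(U) is P = U (U^T U)^(-1) U^T.
Compute U^T U =
  [10],
and U^T v = (13).
Solve U^T U · c = U^T v for the coefficients: c = (13/10). The projection is proj_W(v) = U c.
Check: (v - proj_W(v)) · u_1 = 0  (should be 0).
Result: proj_W(v) = (13/10, -39/10, 0).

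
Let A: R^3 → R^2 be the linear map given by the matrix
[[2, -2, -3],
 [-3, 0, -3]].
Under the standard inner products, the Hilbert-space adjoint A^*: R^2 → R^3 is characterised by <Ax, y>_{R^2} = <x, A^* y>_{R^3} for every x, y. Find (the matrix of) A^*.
A^* = A^T =
[[2, -3],
 [-2, 0],
 [-3, -3]]

For real matrices with standard dot products, the defining identity <Ax, y> = <x, A^* y> gives (Ax)^T y = x^T (A^*) y, i.e. x^T A^T y = x^T (A^*) y. Since this holds for all x, y, we must have A^* = A^T. Therefore
A^* =
[[2, -3],
 [-2, 0],
 [-3, -3]].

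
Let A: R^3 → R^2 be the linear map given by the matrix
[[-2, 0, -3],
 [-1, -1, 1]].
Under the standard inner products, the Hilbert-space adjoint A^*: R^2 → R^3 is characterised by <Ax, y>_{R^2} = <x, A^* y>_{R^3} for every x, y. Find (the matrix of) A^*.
A^* = A^T =
[[-2, -1],
 [0, -1],
 [-3, 1]]

For real matrices with standard dot products, the defining identity <Ax, y> = <x, A^* y> gives (Ax)^T y = x^T (A^*) y, i.e. x^T A^T y = x^T (A^*) y. Since this holds for all x, y, we must have A^* = A^T. Therefore
A^* =
[[-2, -1],
 [0, -1],
 [-3, 1]].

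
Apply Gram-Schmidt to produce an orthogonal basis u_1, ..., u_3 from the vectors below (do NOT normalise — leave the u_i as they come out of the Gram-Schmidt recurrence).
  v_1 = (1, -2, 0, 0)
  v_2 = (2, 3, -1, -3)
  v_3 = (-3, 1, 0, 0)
Orthogonal basis:
  u_1 = (1, -2, 0, 0)
  u_2 = (14/5, 7/5, -1, -3)
  u_3 = (-100/99, -50/99, -35/99, -35/33)

Apply the Gram-Schmidt recurrence
  u_1 = v_1
  u_i = v_i − Σ_{j<i} ((v_i · u_j) / (u_j · u_j)) · u_j.

Step by step this gives:
  u_1 = (1, -2, 0, 0)
  u_2 = (14/5, 7/5, -1, -3)
  u_3 = (-100/99, -50/99, -35/99, -35/33)

Orthogonality check:
  u_2 · u_1 = 0 (should be 0)
  u_3 · u_1 = 0 (should be 0)
  u_3 · u_2 = 0 (should be 0)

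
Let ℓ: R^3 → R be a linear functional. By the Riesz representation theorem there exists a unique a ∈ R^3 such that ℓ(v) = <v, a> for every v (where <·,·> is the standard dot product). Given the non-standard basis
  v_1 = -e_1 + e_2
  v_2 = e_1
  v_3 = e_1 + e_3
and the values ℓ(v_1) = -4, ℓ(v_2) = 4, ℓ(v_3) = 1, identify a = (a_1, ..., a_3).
a = (4, 0, -3)

Write a = (a_1, ..., a_3) in the standard basis. For each basis vector v_i, ℓ(v_i) = <v_i, a> is a linear equation in the a_j's. Collect the n equations into a matrix system V a = ℓ, where row i of V is v_i (expressed in the standard basis). Since V is invertible (lower-triangular with 1s on the diagonal, up to permutation), solve by back-substitution:
  V =
[[-1, 1, 0],
 [1, 0, 0],
 [1, 0, 1]]
  V a = (-4, 4, 1)
Solving gives a = (4, 0, -3).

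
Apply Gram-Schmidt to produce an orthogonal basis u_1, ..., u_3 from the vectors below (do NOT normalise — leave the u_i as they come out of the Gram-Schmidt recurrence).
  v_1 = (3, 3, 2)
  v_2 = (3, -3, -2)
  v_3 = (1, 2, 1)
Orthogonal basis:
  u_1 = (3, 3, 2)
  u_2 = (39/11, -27/11, -18/11)
  u_3 = (0, 2/13, -3/13)

Apply the Gram-Schmidt recurrence
  u_1 = v_1
  u_i = v_i − Σ_{j<i} ((v_i · u_j) / (u_j · u_j)) · u_j.

Step by step this gives:
  u_1 = (3, 3, 2)
  u_2 = (39/11, -27/11, -18/11)
  u_3 = (0, 2/13, -3/13)

Orthogonality check:
  u_2 · u_1 = 0 (should be 0)
  u_3 · u_1 = 0 (should be 0)
  u_3 · u_2 = 0 (should be 0)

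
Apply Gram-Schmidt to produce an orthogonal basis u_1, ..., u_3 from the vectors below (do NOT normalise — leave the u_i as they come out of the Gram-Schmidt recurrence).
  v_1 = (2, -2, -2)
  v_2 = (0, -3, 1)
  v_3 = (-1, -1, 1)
Orthogonal basis:
  u_1 = (2, -2, -2)
  u_2 = (-2/3, -7/3, 5/3)
  u_3 = (-4/13, -1/13, -3/13)

Apply the Gram-Schmidt recurrence
  u_1 = v_1
  u_i = v_i − Σ_{j<i} ((v_i · u_j) / (u_j · u_j)) · u_j.

Step by step this gives:
  u_1 = (2, -2, -2)
  u_2 = (-2/3, -7/3, 5/3)
  u_3 = (-4/13, -1/13, -3/13)

Orthogonality check:
  u_2 · u_1 = 0 (should be 0)
  u_3 · u_1 = 0 (should be 0)
  u_3 · u_2 = 0 (should be 0)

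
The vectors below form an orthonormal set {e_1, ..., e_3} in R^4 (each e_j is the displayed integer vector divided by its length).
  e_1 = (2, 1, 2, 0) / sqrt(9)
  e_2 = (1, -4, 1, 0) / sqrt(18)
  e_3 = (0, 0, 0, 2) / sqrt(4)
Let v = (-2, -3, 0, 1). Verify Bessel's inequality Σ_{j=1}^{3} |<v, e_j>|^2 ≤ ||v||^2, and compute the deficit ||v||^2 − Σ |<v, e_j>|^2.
Σ |<v, e_j>|^2 = 12; ||v||^2 = 14; deficit = 2

Write each e_j = u_j / sqrt(<u_j, u_j>) where u_j is the displayed integer vector. Then <v, e_j> = <v, u_j> / sqrt(<u_j, u_j>), so |<v, e_j>|^2 = <v, u_j>^2 / <u_j, u_j>.
Coefficients: <v, e_1> = -7/sqrt(9), <v, e_2> = 10/sqrt(18), <v, e_3> = 2/sqrt(4).
Square and sum: Σ |<v, e_j>|^2 = 12.
Compute ||v||^2 = v·v = 14.
Deficit = 14 − 12 = 2 ≥ 0, confirming Bessel's inequality. (The deficit equals ||v − Σ <v,e_j> e_j||^2, the squared distance from v to span{e_j}.)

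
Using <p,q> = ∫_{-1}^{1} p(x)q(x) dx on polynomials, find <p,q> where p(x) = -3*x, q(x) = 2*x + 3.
<p,q> = -4

Expand the product: p(x)·q(x) = -6*x^2 - 9*x.
∫_{-1}^{1} of each monomial x^k gives [2/(k+1) if k even, 0 if k odd]. Integrating term-by-term (or equivalently evaluating the antiderivative F(x) = -2*x^3 - 9*x^2/2 at the endpoints):
  F(1) − F(−1) = -13/2 − (-5/2) = -4.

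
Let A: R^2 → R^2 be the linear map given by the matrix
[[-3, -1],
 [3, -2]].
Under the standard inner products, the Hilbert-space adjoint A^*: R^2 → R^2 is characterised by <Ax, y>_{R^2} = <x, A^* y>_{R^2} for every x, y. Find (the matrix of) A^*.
A^* = A^T =
[[-3, 3],
 [-1, -2]]

For real matrices with standard dot products, the defining identity <Ax, y> = <x, A^* y> gives (Ax)^T y = x^T (A^*) y, i.e. x^T A^T y = x^T (A^*) y. Since this holds for all x, y, we must have A^* = A^T. Therefore
A^* =
[[-3, 3],
 [-1, -2]].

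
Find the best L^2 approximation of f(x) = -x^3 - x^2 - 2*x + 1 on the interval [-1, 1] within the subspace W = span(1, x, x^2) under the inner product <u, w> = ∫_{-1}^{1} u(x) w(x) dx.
g(x) = -x^2 - 13*x/5 + 1

The best approximation g ∈ W is the orthogonal projection of f onto W. Writing g = a_0 + a_1 x + a_2 x^2, the coefficients solve the normal equations G · a = b where
  G_{ij} = <φ_i, φ_j> and b_i = <f, φ_i>, with φ_0 = 1, φ_1 = x, φ_2 = x^2.
G =
  [2, 0, 2/3]
  [0, 2/3, 0]
  [2/3, 0, 2/5],
b = (4/3, -26/15, 4/15).
Solving gives a_0 = 1, a_1 = -13/5, a_2 = -1, so
  g(x) = -x^2 - 13*x/5 + 1.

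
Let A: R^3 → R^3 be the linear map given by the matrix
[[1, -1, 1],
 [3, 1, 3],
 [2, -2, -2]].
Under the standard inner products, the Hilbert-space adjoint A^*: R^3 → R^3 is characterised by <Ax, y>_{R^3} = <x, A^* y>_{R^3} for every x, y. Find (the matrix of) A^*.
A^* = A^T =
[[1, 3, 2],
 [-1, 1, -2],
 [1, 3, -2]]

For real matrices with standard dot products, the defining identity <Ax, y> = <x, A^* y> gives (Ax)^T y = x^T (A^*) y, i.e. x^T A^T y = x^T (A^*) y. Since this holds for all x, y, we must have A^* = A^T. Therefore
A^* =
[[1, 3, 2],
 [-1, 1, -2],
 [1, 3, -2]].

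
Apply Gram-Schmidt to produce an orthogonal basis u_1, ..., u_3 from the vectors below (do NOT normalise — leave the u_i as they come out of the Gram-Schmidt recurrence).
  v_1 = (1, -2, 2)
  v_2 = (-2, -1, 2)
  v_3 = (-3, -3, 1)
Orthogonal basis:
  u_1 = (1, -2, 2)
  u_2 = (-22/9, -1/9, 10/9)
  u_3 = (-38/65, -114/65, -19/13)

Apply the Gram-Schmidt recurrence
  u_1 = v_1
  u_i = v_i − Σ_{j<i} ((v_i · u_j) / (u_j · u_j)) · u_j.

Step by step this gives:
  u_1 = (1, -2, 2)
  u_2 = (-22/9, -1/9, 10/9)
  u_3 = (-38/65, -114/65, -19/13)

Orthogonality check:
  u_2 · u_1 = 0 (should be 0)
  u_3 · u_1 = 0 (should be 0)
  u_3 · u_2 = 0 (should be 0)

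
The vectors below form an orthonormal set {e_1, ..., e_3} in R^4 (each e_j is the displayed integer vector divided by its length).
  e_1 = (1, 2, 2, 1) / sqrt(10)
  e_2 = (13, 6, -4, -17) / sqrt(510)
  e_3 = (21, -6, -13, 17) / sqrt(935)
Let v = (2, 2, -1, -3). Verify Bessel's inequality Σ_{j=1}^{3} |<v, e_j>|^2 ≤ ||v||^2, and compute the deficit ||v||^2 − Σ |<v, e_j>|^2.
Σ |<v, e_j>|^2 = 942/55; ||v||^2 = 18; deficit = 48/55

Write each e_j = u_j / sqrt(<u_j, u_j>) where u_j is the displayed integer vector. Then <v, e_j> = <v, u_j> / sqrt(<u_j, u_j>), so |<v, e_j>|^2 = <v, u_j>^2 / <u_j, u_j>.
Coefficients: <v, e_1> = 1/sqrt(10), <v, e_2> = 93/sqrt(510), <v, e_3> = -8/sqrt(935).
Square and sum: Σ |<v, e_j>|^2 = 942/55.
Compute ||v||^2 = v·v = 18.
Deficit = 18 − 942/55 = 48/55 ≥ 0, confirming Bessel's inequality. (The deficit equals ||v − Σ <v,e_j> e_j||^2, the squared distance from v to span{e_j}.)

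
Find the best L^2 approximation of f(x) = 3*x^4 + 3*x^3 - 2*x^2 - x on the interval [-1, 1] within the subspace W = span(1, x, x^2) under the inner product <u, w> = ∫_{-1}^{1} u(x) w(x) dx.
g(x) = 4*x^2/7 + 4*x/5 - 9/35

The best approximation g ∈ W is the orthogonal projection of f onto W. Writing g = a_0 + a_1 x + a_2 x^2, the coefficients solve the normal equations G · a = b where
  G_{ij} = <φ_i, φ_j> and b_i = <f, φ_i>, with φ_0 = 1, φ_1 = x, φ_2 = x^2.
G =
  [2, 0, 2/3]
  [0, 2/3, 0]
  [2/3, 0, 2/5],
b = (-2/15, 8/15, 2/35).
Solving gives a_0 = -9/35, a_1 = 4/5, a_2 = 4/7, so
  g(x) = 4*x^2/7 + 4*x/5 - 9/35.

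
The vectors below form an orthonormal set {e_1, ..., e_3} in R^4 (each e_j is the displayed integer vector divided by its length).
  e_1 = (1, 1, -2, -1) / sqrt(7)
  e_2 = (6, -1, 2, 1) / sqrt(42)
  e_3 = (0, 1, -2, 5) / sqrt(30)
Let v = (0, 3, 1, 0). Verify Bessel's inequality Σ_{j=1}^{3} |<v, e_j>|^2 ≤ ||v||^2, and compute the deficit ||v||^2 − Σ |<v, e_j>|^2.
Σ |<v, e_j>|^2 = 1/5; ||v||^2 = 10; deficit = 49/5

Write each e_j = u_j / sqrt(<u_j, u_j>) where u_j is the displayed integer vector. Then <v, e_j> = <v, u_j> / sqrt(<u_j, u_j>), so |<v, e_j>|^2 = <v, u_j>^2 / <u_j, u_j>.
Coefficients: <v, e_1> = 1/sqrt(7), <v, e_2> = -1/sqrt(42), <v, e_3> = 1/sqrt(30).
Square and sum: Σ |<v, e_j>|^2 = 1/5.
Compute ||v||^2 = v·v = 10.
Deficit = 10 − 1/5 = 49/5 ≥ 0, confirming Bessel's inequality. (The deficit equals ||v − Σ <v,e_j> e_j||^2, the squared distance from v to span{e_j}.)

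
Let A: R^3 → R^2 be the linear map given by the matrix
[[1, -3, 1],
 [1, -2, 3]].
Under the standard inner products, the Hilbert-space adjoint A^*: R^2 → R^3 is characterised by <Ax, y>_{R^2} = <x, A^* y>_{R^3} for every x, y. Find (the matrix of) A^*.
A^* = A^T =
[[1, 1],
 [-3, -2],
 [1, 3]]

For real matrices with standard dot products, the defining identity <Ax, y> = <x, A^* y> gives (Ax)^T y = x^T (A^*) y, i.e. x^T A^T y = x^T (A^*) y. Since this holds for all x, y, we must have A^* = A^T. Therefore
A^* =
[[1, 1],
 [-3, -2],
 [1, 3]].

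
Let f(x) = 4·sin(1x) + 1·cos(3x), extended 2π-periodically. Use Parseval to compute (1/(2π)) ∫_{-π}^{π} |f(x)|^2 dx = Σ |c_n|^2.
Σ |c_n|^2 = 17/2

Expand |f|^2 and use orthogonality of {sin(nx), cos(mx)} on [-π, π]:
  ∫_{-π}^{π} sin(nx)^2 dx = π, ∫ cos(mx)^2 dx = π, and cross terms integrate to 0.
So ∫_{-π}^{π} f(x)^2 dx = 4^2 · π + 1^2 · π = (16 + 1)π.
Divide by 2π: (16 + 1)/2 = 17/2.
By Parseval, this equals Σ |c_n|^2.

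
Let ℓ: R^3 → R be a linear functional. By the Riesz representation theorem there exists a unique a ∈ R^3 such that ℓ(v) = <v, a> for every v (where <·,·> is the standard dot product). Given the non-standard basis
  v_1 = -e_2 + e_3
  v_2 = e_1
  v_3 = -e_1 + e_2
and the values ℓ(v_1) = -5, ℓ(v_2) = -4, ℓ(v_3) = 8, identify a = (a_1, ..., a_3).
a = (-4, 4, -1)

Write a = (a_1, ..., a_3) in the standard basis. For each basis vector v_i, ℓ(v_i) = <v_i, a> is a linear equation in the a_j's. Collect the n equations into a matrix system V a = ℓ, where row i of V is v_i (expressed in the standard basis). Since V is invertible (lower-triangular with 1s on the diagonal, up to permutation), solve by back-substitution:
  V =
[[0, -1, 1],
 [1, 0, 0],
 [-1, 1, 0]]
  V a = (-5, -4, 8)
Solving gives a = (-4, 4, -1).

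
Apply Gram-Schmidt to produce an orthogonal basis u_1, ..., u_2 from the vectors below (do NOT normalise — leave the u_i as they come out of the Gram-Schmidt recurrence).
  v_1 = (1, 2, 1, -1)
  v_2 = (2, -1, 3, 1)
Orthogonal basis:
  u_1 = (1, 2, 1, -1)
  u_2 = (12/7, -11/7, 19/7, 9/7)

Apply the Gram-Schmidt recurrence
  u_1 = v_1
  u_i = v_i − Σ_{j<i} ((v_i · u_j) / (u_j · u_j)) · u_j.

Step by step this gives:
  u_1 = (1, 2, 1, -1)
  u_2 = (12/7, -11/7, 19/7, 9/7)

Orthogonality check:
  u_2 · u_1 = 0 (should be 0)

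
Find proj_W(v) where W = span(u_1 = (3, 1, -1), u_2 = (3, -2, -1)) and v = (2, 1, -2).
proj_W(v) = (12/5, 1, -4/5)

Set up U = [u_1 | ... | u_2] ∈ R^(3×2). The projector onto W = col(U) is P = U (U^T U)^(-1) U^T.
Compute U^T U =
  [11, 8]
  [8, 14],
and U^T v = (9, 6).
Solve U^T U · c = U^T v for the coefficients: c = (13/15, -1/15). The projection is proj_W(v) = U c.
Check: (v - proj_W(v)) · u_1 = 0  (should be 0).
Check: (v - proj_W(v)) · u_2 = 0  (should be 0).
Result: proj_W(v) = (12/5, 1, -4/5).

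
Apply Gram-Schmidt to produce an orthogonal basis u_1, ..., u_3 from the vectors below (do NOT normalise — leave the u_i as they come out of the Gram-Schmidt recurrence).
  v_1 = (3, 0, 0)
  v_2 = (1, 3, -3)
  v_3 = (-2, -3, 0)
Orthogonal basis:
  u_1 = (3, 0, 0)
  u_2 = (0, 3, -3)
  u_3 = (0, -3/2, -3/2)

Apply the Gram-Schmidt recurrence
  u_1 = v_1
  u_i = v_i − Σ_{j<i} ((v_i · u_j) / (u_j · u_j)) · u_j.

Step by step this gives:
  u_1 = (3, 0, 0)
  u_2 = (0, 3, -3)
  u_3 = (0, -3/2, -3/2)

Orthogonality check:
  u_2 · u_1 = 0 (should be 0)
  u_3 · u_1 = 0 (should be 0)
  u_3 · u_2 = 0 (should be 0)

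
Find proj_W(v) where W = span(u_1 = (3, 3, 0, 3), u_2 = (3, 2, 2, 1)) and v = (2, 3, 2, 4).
proj_W(v) = (10/3, 3, 2/3, 8/3)

Set up U = [u_1 | ... | u_2] ∈ R^(4×2). The projector onto W = col(U) is P = U (U^T U)^(-1) U^T.
Compute U^T U =
  [27, 18]
  [18, 18],
and U^T v = (27, 20).
Solve U^T U · c = U^T v for the coefficients: c = (7/9, 1/3). The projection is proj_W(v) = U c.
Check: (v - proj_W(v)) · u_1 = 0  (should be 0).
Check: (v - proj_W(v)) · u_2 = 0  (should be 0).
Result: proj_W(v) = (10/3, 3, 2/3, 8/3).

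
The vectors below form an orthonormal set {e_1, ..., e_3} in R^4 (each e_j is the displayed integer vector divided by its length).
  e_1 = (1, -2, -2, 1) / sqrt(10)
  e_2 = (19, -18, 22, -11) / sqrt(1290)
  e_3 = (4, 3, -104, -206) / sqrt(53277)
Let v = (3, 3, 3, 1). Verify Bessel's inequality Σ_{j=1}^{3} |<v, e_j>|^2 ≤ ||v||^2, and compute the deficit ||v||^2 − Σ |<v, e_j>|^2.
Σ |<v, e_j>|^2 = 805/59; ||v||^2 = 28; deficit = 847/59

Write each e_j = u_j / sqrt(<u_j, u_j>) where u_j is the displayed integer vector. Then <v, e_j> = <v, u_j> / sqrt(<u_j, u_j>), so |<v, e_j>|^2 = <v, u_j>^2 / <u_j, u_j>.
Coefficients: <v, e_1> = -8/sqrt(10), <v, e_2> = 58/sqrt(1290), <v, e_3> = -497/sqrt(53277).
Square and sum: Σ |<v, e_j>|^2 = 805/59.
Compute ||v||^2 = v·v = 28.
Deficit = 28 − 805/59 = 847/59 ≥ 0, confirming Bessel's inequality. (The deficit equals ||v − Σ <v,e_j> e_j||^2, the squared distance from v to span{e_j}.)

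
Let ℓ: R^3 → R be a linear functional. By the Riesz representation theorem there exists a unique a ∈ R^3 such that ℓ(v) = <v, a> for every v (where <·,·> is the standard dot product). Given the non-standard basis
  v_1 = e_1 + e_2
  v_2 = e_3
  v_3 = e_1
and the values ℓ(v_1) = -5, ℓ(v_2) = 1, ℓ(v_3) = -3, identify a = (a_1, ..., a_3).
a = (-3, -2, 1)

Write a = (a_1, ..., a_3) in the standard basis. For each basis vector v_i, ℓ(v_i) = <v_i, a> is a linear equation in the a_j's. Collect the n equations into a matrix system V a = ℓ, where row i of V is v_i (expressed in the standard basis). Since V is invertible (lower-triangular with 1s on the diagonal, up to permutation), solve by back-substitution:
  V =
[[1, 1, 0],
 [0, 0, 1],
 [1, 0, 0]]
  V a = (-5, 1, -3)
Solving gives a = (-3, -2, 1).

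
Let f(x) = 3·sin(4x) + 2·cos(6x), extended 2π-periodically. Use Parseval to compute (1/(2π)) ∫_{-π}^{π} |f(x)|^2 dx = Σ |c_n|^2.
Σ |c_n|^2 = 13/2

Expand |f|^2 and use orthogonality of {sin(nx), cos(mx)} on [-π, π]:
  ∫_{-π}^{π} sin(nx)^2 dx = π, ∫ cos(mx)^2 dx = π, and cross terms integrate to 0.
So ∫_{-π}^{π} f(x)^2 dx = 3^2 · π + 2^2 · π = (9 + 4)π.
Divide by 2π: (9 + 4)/2 = 13/2.
By Parseval, this equals Σ |c_n|^2.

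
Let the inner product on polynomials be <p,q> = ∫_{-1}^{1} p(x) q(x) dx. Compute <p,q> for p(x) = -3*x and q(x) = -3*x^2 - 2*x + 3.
<p,q> = 4

Expand the product: p(x)·q(x) = 9*x^3 + 6*x^2 - 9*x.
∫_{-1}^{1} of each monomial x^k gives [2/(k+1) if k even, 0 if k odd]. Integrating term-by-term (or equivalently evaluating the antiderivative F(x) = 9*x^4/4 + 2*x^3 - 9*x^2/2 at the endpoints):
  F(1) − F(−1) = -1/4 − (-17/4) = 4.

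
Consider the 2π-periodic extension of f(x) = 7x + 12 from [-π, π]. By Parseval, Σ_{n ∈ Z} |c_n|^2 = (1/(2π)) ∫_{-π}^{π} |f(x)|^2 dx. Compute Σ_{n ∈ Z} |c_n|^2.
Σ |c_n|^2 = 49π^2/3 + 144

Expand and integrate term by term over [-π, π]:
  ∫ (7x)^2 dx = 49·(2π^3/3); ∫ 2·7·(12)·x dx = 0 (odd integrand); ∫ 12^2 dx = 144·2π.
So (1/(2π)) ∫_{-π}^{π} (7x + 12)^2 dx = 49π^2/3 + 144 = 49π^2/3 + 144.
Parseval ⇒ Σ |c_n|^2 = 49π^2/3 + 144.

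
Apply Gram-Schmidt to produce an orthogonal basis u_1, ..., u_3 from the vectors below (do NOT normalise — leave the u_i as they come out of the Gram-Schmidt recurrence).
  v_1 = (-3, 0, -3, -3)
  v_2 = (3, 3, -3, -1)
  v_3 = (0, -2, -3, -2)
Orthogonal basis:
  u_1 = (-3, 0, -3, -3)
  u_2 = (10/3, 3, -8/3, -2/3)
  u_3 = (105/83, -196/83, -84/83, -21/83)

Apply the Gram-Schmidt recurrence
  u_1 = v_1
  u_i = v_i − Σ_{j<i} ((v_i · u_j) / (u_j · u_j)) · u_j.

Step by step this gives:
  u_1 = (-3, 0, -3, -3)
  u_2 = (10/3, 3, -8/3, -2/3)
  u_3 = (105/83, -196/83, -84/83, -21/83)

Orthogonality check:
  u_2 · u_1 = 0 (should be 0)
  u_3 · u_1 = 0 (should be 0)
  u_3 · u_2 = 0 (should be 0)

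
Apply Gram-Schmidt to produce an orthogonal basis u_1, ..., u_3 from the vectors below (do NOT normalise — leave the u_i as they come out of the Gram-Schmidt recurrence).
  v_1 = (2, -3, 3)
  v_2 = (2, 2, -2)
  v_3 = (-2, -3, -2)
Orthogonal basis:
  u_1 = (2, -3, 3)
  u_2 = (30/11, 10/11, -10/11)
  u_3 = (0, -5/2, -5/2)

Apply the Gram-Schmidt recurrence
  u_1 = v_1
  u_i = v_i − Σ_{j<i} ((v_i · u_j) / (u_j · u_j)) · u_j.

Step by step this gives:
  u_1 = (2, -3, 3)
  u_2 = (30/11, 10/11, -10/11)
  u_3 = (0, -5/2, -5/2)

Orthogonality check:
  u_2 · u_1 = 0 (should be 0)
  u_3 · u_1 = 0 (should be 0)
  u_3 · u_2 = 0 (should be 0)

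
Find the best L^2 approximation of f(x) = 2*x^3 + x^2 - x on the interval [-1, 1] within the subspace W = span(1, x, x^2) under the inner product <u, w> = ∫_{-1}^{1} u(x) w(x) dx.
g(x) = x^2 + x/5

The best approximation g ∈ W is the orthogonal projection of f onto W. Writing g = a_0 + a_1 x + a_2 x^2, the coefficients solve the normal equations G · a = b where
  G_{ij} = <φ_i, φ_j> and b_i = <f, φ_i>, with φ_0 = 1, φ_1 = x, φ_2 = x^2.
G =
  [2, 0, 2/3]
  [0, 2/3, 0]
  [2/3, 0, 2/5],
b = (2/3, 2/15, 2/5).
Solving gives a_0 = 0, a_1 = 1/5, a_2 = 1, so
  g(x) = x^2 + x/5.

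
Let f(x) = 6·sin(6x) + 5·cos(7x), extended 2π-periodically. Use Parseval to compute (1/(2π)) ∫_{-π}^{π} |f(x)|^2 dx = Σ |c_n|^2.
Σ |c_n|^2 = 61/2

Expand |f|^2 and use orthogonality of {sin(nx), cos(mx)} on [-π, π]:
  ∫_{-π}^{π} sin(nx)^2 dx = π, ∫ cos(mx)^2 dx = π, and cross terms integrate to 0.
So ∫_{-π}^{π} f(x)^2 dx = 6^2 · π + 5^2 · π = (36 + 25)π.
Divide by 2π: (36 + 25)/2 = 61/2.
By Parseval, this equals Σ |c_n|^2.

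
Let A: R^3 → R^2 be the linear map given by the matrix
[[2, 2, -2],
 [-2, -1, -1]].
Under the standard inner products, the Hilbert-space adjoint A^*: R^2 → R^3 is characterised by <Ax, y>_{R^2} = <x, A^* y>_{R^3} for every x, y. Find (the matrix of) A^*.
A^* = A^T =
[[2, -2],
 [2, -1],
 [-2, -1]]

For real matrices with standard dot products, the defining identity <Ax, y> = <x, A^* y> gives (Ax)^T y = x^T (A^*) y, i.e. x^T A^T y = x^T (A^*) y. Since this holds for all x, y, we must have A^* = A^T. Therefore
A^* =
[[2, -2],
 [2, -1],
 [-2, -1]].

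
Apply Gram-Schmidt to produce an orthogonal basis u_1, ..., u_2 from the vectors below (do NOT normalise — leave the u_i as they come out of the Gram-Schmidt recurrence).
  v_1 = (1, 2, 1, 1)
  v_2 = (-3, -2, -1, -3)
Orthogonal basis:
  u_1 = (1, 2, 1, 1)
  u_2 = (-10/7, 8/7, 4/7, -10/7)

Apply the Gram-Schmidt recurrence
  u_1 = v_1
  u_i = v_i − Σ_{j<i} ((v_i · u_j) / (u_j · u_j)) · u_j.

Step by step this gives:
  u_1 = (1, 2, 1, 1)
  u_2 = (-10/7, 8/7, 4/7, -10/7)

Orthogonality check:
  u_2 · u_1 = 0 (should be 0)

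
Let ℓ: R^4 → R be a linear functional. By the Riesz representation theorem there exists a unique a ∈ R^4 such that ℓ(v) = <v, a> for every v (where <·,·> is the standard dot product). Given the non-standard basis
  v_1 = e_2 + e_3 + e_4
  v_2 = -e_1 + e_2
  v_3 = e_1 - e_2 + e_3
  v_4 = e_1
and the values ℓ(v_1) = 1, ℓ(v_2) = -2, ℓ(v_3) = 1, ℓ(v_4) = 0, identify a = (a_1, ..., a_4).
a = (0, -2, -1, 4)

Write a = (a_1, ..., a_4) in the standard basis. For each basis vector v_i, ℓ(v_i) = <v_i, a> is a linear equation in the a_j's. Collect the n equations into a matrix system V a = ℓ, where row i of V is v_i (expressed in the standard basis). Since V is invertible (lower-triangular with 1s on the diagonal, up to permutation), solve by back-substitution:
  V =
[[0, 1, 1, 1],
 [-1, 1, 0, 0],
 [1, -1, 1, 0],
 [1, 0, 0, 0]]
  V a = (1, -2, 1, 0)
Solving gives a = (0, -2, -1, 4).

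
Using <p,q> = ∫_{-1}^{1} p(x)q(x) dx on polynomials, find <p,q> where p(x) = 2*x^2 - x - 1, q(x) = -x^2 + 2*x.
<p,q> = -22/15

Expand the product: p(x)·q(x) = -2*x^4 + 5*x^3 - x^2 - 2*x.
∫_{-1}^{1} of each monomial x^k gives [2/(k+1) if k even, 0 if k odd]. Integrating term-by-term (or equivalently evaluating the antiderivative F(x) = -2*x^5/5 + 5*x^4/4 - x^3/3 - x^2 at the endpoints):
  F(1) − F(−1) = -29/60 − (59/60) = -22/15.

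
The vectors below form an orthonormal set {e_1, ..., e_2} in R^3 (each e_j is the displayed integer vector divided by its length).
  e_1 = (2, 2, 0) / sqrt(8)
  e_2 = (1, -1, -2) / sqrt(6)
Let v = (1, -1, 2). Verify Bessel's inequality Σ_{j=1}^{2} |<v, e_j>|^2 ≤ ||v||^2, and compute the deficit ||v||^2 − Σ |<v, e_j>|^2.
Σ |<v, e_j>|^2 = 2/3; ||v||^2 = 6; deficit = 16/3

Write each e_j = u_j / sqrt(<u_j, u_j>) where u_j is the displayed integer vector. Then <v, e_j> = <v, u_j> / sqrt(<u_j, u_j>), so |<v, e_j>|^2 = <v, u_j>^2 / <u_j, u_j>.
Coefficients: <v, e_1> = 0/sqrt(8), <v, e_2> = -2/sqrt(6).
Square and sum: Σ |<v, e_j>|^2 = 2/3.
Compute ||v||^2 = v·v = 6.
Deficit = 6 − 2/3 = 16/3 ≥ 0, confirming Bessel's inequality. (The deficit equals ||v − Σ <v,e_j> e_j||^2, the squared distance from v to span{e_j}.)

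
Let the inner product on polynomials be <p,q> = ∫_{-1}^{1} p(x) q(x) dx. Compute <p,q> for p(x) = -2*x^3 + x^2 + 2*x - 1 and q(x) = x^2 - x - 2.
<p,q> = 28/15

Expand the product: p(x)·q(x) = -2*x^5 + 3*x^4 + 5*x^3 - 5*x^2 - 3*x + 2.
∫_{-1}^{1} of each monomial x^k gives [2/(k+1) if k even, 0 if k odd]. Integrating term-by-term (or equivalently evaluating the antiderivative F(x) = -x^6/3 + 3*x^5/5 + 5*x^4/4 - 5*x^3/3 - 3*x^2/2 + 2*x at the endpoints):
  F(1) − F(−1) = 7/20 − (-91/60) = 28/15.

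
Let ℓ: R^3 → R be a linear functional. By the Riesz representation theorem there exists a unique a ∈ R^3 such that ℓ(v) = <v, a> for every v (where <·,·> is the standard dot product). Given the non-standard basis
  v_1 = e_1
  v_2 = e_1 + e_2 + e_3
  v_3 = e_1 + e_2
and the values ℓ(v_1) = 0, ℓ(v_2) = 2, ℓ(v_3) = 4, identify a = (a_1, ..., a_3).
a = (0, 4, -2)

Write a = (a_1, ..., a_3) in the standard basis. For each basis vector v_i, ℓ(v_i) = <v_i, a> is a linear equation in the a_j's. Collect the n equations into a matrix system V a = ℓ, where row i of V is v_i (expressed in the standard basis). Since V is invertible (lower-triangular with 1s on the diagonal, up to permutation), solve by back-substitution:
  V =
[[1, 0, 0],
 [1, 1, 1],
 [1, 1, 0]]
  V a = (0, 2, 4)
Solving gives a = (0, 4, -2).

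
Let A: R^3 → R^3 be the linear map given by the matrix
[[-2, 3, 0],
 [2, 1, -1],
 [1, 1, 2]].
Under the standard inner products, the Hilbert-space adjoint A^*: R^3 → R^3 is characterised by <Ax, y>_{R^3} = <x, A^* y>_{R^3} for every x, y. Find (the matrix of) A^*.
A^* = A^T =
[[-2, 2, 1],
 [3, 1, 1],
 [0, -1, 2]]

For real matrices with standard dot products, the defining identity <Ax, y> = <x, A^* y> gives (Ax)^T y = x^T (A^*) y, i.e. x^T A^T y = x^T (A^*) y. Since this holds for all x, y, we must have A^* = A^T. Therefore
A^* =
[[-2, 2, 1],
 [3, 1, 1],
 [0, -1, 2]].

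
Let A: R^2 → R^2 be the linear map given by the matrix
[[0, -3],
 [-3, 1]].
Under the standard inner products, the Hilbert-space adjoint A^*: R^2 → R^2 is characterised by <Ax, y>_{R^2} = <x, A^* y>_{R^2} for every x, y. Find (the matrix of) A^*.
A^* = A^T =
[[0, -3],
 [-3, 1]]

For real matrices with standard dot products, the defining identity <Ax, y> = <x, A^* y> gives (Ax)^T y = x^T (A^*) y, i.e. x^T A^T y = x^T (A^*) y. Since this holds for all x, y, we must have A^* = A^T. Therefore
A^* =
[[0, -3],
 [-3, 1]].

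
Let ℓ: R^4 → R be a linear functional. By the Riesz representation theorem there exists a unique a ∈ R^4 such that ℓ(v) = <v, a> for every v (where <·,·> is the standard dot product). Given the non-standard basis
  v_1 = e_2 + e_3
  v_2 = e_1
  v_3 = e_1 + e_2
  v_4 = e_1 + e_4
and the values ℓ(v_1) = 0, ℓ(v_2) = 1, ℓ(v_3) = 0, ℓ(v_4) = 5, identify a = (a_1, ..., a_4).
a = (1, -1, 1, 4)

Write a = (a_1, ..., a_4) in the standard basis. For each basis vector v_i, ℓ(v_i) = <v_i, a> is a linear equation in the a_j's. Collect the n equations into a matrix system V a = ℓ, where row i of V is v_i (expressed in the standard basis). Since V is invertible (lower-triangular with 1s on the diagonal, up to permutation), solve by back-substitution:
  V =
[[0, 1, 1, 0],
 [1, 0, 0, 0],
 [1, 1, 0, 0],
 [1, 0, 0, 1]]
  V a = (0, 1, 0, 5)
Solving gives a = (1, -1, 1, 4).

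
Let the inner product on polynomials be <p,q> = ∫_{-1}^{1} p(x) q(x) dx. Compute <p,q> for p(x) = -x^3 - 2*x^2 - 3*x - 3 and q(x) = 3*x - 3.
<p,q> = 74/5

Expand the product: p(x)·q(x) = -3*x^4 - 3*x^3 - 3*x^2 + 9.
∫_{-1}^{1} of each monomial x^k gives [2/(k+1) if k even, 0 if k odd]. Integrating term-by-term (or equivalently evaluating the antiderivative F(x) = -3*x^5/5 - 3*x^4/4 - x^3 + 9*x at the endpoints):
  F(1) − F(−1) = 133/20 − (-163/20) = 74/5.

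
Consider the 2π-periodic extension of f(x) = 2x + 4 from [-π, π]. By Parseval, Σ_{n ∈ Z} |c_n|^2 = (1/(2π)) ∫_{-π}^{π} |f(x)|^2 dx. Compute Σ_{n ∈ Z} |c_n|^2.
Σ |c_n|^2 = 4π^2/3 + 16

Expand and integrate term by term over [-π, π]:
  ∫ (2x)^2 dx = 4·(2π^3/3); ∫ 2·2·(4)·x dx = 0 (odd integrand); ∫ 4^2 dx = 16·2π.
So (1/(2π)) ∫_{-π}^{π} (2x + 4)^2 dx = 4π^2/3 + 16 = 4π^2/3 + 16.
Parseval ⇒ Σ |c_n|^2 = 4π^2/3 + 16.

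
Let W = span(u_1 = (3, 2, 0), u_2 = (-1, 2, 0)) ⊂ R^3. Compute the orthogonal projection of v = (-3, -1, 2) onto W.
proj_W(v) = (-3, -1, 0)

Set up U = [u_1 | ... | u_2] ∈ R^(3×2). The projector onto W = col(U) is P = U (U^T U)^(-1) U^T.
Compute U^T U =
  [13, 1]
  [1, 5],
and U^T v = (-11, 1).
Solve U^T U · c = U^T v for the coefficients: c = (-7/8, 3/8). The projection is proj_W(v) = U c.
Check: (v - proj_W(v)) · u_1 = 0  (should be 0).
Check: (v - proj_W(v)) · u_2 = 0  (should be 0).
Result: proj_W(v) = (-3, -1, 0).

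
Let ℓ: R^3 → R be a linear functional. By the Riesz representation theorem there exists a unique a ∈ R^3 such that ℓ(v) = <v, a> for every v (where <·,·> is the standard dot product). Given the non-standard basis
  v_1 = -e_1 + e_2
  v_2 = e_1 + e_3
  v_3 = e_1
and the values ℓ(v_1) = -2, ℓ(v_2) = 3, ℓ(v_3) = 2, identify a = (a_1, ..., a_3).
a = (2, 0, 1)

Write a = (a_1, ..., a_3) in the standard basis. For each basis vector v_i, ℓ(v_i) = <v_i, a> is a linear equation in the a_j's. Collect the n equations into a matrix system V a = ℓ, where row i of V is v_i (expressed in the standard basis). Since V is invertible (lower-triangular with 1s on the diagonal, up to permutation), solve by back-substitution:
  V =
[[-1, 1, 0],
 [1, 0, 1],
 [1, 0, 0]]
  V a = (-2, 3, 2)
Solving gives a = (2, 0, 1).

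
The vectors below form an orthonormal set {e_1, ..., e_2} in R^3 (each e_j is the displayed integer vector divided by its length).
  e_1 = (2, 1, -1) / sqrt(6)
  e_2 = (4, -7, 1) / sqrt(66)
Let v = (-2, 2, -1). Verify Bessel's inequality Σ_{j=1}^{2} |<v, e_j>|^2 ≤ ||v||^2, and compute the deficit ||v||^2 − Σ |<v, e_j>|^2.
Σ |<v, e_j>|^2 = 90/11; ||v||^2 = 9; deficit = 9/11

Write each e_j = u_j / sqrt(<u_j, u_j>) where u_j is the displayed integer vector. Then <v, e_j> = <v, u_j> / sqrt(<u_j, u_j>), so |<v, e_j>|^2 = <v, u_j>^2 / <u_j, u_j>.
Coefficients: <v, e_1> = -1/sqrt(6), <v, e_2> = -23/sqrt(66).
Square and sum: Σ |<v, e_j>|^2 = 90/11.
Compute ||v||^2 = v·v = 9.
Deficit = 9 − 90/11 = 9/11 ≥ 0, confirming Bessel's inequality. (The deficit equals ||v − Σ <v,e_j> e_j||^2, the squared distance from v to span{e_j}.)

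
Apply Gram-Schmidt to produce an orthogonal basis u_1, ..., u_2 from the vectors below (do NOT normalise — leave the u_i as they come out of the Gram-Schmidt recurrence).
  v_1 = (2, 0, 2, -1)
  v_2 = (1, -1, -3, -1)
Orthogonal basis:
  u_1 = (2, 0, 2, -1)
  u_2 = (5/3, -1, -7/3, -4/3)

Apply the Gram-Schmidt recurrence
  u_1 = v_1
  u_i = v_i − Σ_{j<i} ((v_i · u_j) / (u_j · u_j)) · u_j.

Step by step this gives:
  u_1 = (2, 0, 2, -1)
  u_2 = (5/3, -1, -7/3, -4/3)

Orthogonality check:
  u_2 · u_1 = 0 (should be 0)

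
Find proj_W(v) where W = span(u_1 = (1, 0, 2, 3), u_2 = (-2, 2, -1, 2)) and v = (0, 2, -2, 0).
proj_W(v) = (-124/89, 92/89, -110/89, -4/89)

Set up U = [u_1 | ... | u_2] ∈ R^(4×2). The projector onto W = col(U) is P = U (U^T U)^(-1) U^T.
Compute U^T U =
  [14, 2]
  [2, 13],
and U^T v = (-4, 6).
Solve U^T U · c = U^T v for the coefficients: c = (-32/89, 46/89). The projection is proj_W(v) = U c.
Check: (v - proj_W(v)) · u_1 = 0  (should be 0).
Check: (v - proj_W(v)) · u_2 = 0  (should be 0).
Result: proj_W(v) = (-124/89, 92/89, -110/89, -4/89).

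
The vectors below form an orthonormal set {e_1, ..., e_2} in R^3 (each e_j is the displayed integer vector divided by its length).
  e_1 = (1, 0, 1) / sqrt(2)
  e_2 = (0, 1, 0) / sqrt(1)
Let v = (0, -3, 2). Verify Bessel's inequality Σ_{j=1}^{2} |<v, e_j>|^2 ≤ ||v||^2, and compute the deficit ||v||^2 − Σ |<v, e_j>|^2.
Σ |<v, e_j>|^2 = 11; ||v||^2 = 13; deficit = 2

Write each e_j = u_j / sqrt(<u_j, u_j>) where u_j is the displayed integer vector. Then <v, e_j> = <v, u_j> / sqrt(<u_j, u_j>), so |<v, e_j>|^2 = <v, u_j>^2 / <u_j, u_j>.
Coefficients: <v, e_1> = 2/sqrt(2), <v, e_2> = -3/sqrt(1).
Square and sum: Σ |<v, e_j>|^2 = 11.
Compute ||v||^2 = v·v = 13.
Deficit = 13 − 11 = 2 ≥ 0, confirming Bessel's inequality. (The deficit equals ||v − Σ <v,e_j> e_j||^2, the squared distance from v to span{e_j}.)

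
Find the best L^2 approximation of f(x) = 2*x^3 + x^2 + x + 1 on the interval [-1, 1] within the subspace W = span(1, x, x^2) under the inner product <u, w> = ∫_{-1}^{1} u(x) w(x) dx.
g(x) = x^2 + 11*x/5 + 1

The best approximation g ∈ W is the orthogonal projection of f onto W. Writing g = a_0 + a_1 x + a_2 x^2, the coefficients solve the normal equations G · a = b where
  G_{ij} = <φ_i, φ_j> and b_i = <f, φ_i>, with φ_0 = 1, φ_1 = x, φ_2 = x^2.
G =
  [2, 0, 2/3]
  [0, 2/3, 0]
  [2/3, 0, 2/5],
b = (8/3, 22/15, 16/15).
Solving gives a_0 = 1, a_1 = 11/5, a_2 = 1, so
  g(x) = x^2 + 11*x/5 + 1.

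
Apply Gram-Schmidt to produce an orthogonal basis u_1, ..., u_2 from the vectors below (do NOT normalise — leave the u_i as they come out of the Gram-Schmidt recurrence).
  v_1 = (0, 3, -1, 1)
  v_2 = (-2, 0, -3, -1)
Orthogonal basis:
  u_1 = (0, 3, -1, 1)
  u_2 = (-2, -6/11, -31/11, -13/11)

Apply the Gram-Schmidt recurrence
  u_1 = v_1
  u_i = v_i − Σ_{j<i} ((v_i · u_j) / (u_j · u_j)) · u_j.

Step by step this gives:
  u_1 = (0, 3, -1, 1)
  u_2 = (-2, -6/11, -31/11, -13/11)

Orthogonality check:
  u_2 · u_1 = 0 (should be 0)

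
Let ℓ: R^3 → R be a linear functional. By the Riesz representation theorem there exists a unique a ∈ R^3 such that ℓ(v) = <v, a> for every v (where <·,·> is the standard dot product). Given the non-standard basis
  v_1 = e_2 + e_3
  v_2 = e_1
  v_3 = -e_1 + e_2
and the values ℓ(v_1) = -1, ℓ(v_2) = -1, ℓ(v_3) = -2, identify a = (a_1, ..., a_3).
a = (-1, -3, 2)

Write a = (a_1, ..., a_3) in the standard basis. For each basis vector v_i, ℓ(v_i) = <v_i, a> is a linear equation in the a_j's. Collect the n equations into a matrix system V a = ℓ, where row i of V is v_i (expressed in the standard basis). Since V is invertible (lower-triangular with 1s on the diagonal, up to permutation), solve by back-substitution:
  V =
[[0, 1, 1],
 [1, 0, 0],
 [-1, 1, 0]]
  V a = (-1, -1, -2)
Solving gives a = (-1, -3, 2).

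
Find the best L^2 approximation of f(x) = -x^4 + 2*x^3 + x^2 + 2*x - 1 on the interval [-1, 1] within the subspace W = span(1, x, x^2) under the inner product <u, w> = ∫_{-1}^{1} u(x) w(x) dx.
g(x) = x^2/7 + 16*x/5 - 32/35

The best approximation g ∈ W is the orthogonal projection of f onto W. Writing g = a_0 + a_1 x + a_2 x^2, the coefficients solve the normal equations G · a = b where
  G_{ij} = <φ_i, φ_j> and b_i = <f, φ_i>, with φ_0 = 1, φ_1 = x, φ_2 = x^2.
G =
  [2, 0, 2/3]
  [0, 2/3, 0]
  [2/3, 0, 2/5],
b = (-26/15, 32/15, -58/105).
Solving gives a_0 = -32/35, a_1 = 16/5, a_2 = 1/7, so
  g(x) = x^2/7 + 16*x/5 - 32/35.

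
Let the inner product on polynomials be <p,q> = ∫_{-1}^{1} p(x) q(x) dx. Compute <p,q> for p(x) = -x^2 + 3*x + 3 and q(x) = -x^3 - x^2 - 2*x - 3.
<p,q> = -114/5

Expand the product: p(x)·q(x) = x^5 - 2*x^4 - 4*x^3 - 6*x^2 - 15*x - 9.
∫_{-1}^{1} of each monomial x^k gives [2/(k+1) if k even, 0 if k odd]. Integrating term-by-term (or equivalently evaluating the antiderivative F(x) = x^6/6 - 2*x^5/5 - x^4 - 2*x^3 - 15*x^2/2 - 9*x at the endpoints):
  F(1) − F(−1) = -296/15 − (46/15) = -114/5.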